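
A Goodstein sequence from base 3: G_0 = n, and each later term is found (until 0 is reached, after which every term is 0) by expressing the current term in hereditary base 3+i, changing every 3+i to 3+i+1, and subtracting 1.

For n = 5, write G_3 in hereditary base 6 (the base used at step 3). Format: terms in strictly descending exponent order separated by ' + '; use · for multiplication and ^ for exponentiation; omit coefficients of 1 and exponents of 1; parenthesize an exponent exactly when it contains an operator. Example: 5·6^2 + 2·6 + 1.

5

G_0=5  [base 3] 3 + 2  →[3↦4]→  4 + 2 = 6  −1 ⇒ G_1=5
G_1=5  [base 4] 4 + 1  →[4↦5]→  5 + 1 = 6  −1 ⇒ G_2=5
G_2=5  [base 5] 5  →[5↦6]→  6 = 6  −1 ⇒ G_3=5
G_3=5  [base 6] 5  →[6↦7]→  5 = 5  −1 ⇒ G_4=4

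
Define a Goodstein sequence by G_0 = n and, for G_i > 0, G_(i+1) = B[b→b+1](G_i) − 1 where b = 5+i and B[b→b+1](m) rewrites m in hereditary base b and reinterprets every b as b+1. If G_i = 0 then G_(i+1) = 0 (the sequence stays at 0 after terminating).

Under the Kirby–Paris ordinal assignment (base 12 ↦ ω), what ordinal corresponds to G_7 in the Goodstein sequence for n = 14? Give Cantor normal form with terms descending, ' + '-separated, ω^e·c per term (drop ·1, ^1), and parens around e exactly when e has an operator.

ω + 7

[0] 14 ≡ 2·5 + 4 (base 5). Lift 6: 16. −1: 15.
[1] 15 ≡ 2·6 + 3 (base 6). Lift 7: 17. −1: 16.
[2] 16 ≡ 2·7 + 2 (base 7). Lift 8: 18. −1: 17.
[3] 17 ≡ 2·8 + 1 (base 8). Lift 9: 19. −1: 18.
[4] 18 ≡ 2·9 (base 9). Lift 10: 20. −1: 19.
[5] 19 ≡ 10 + 9 (base 10). Lift 11: 20. −1: 19.
[6] 19 ≡ 11 + 8 (base 11). Lift 12: 20. −1: 19.
[7] 19 ≡ 12 + 7 (base 12). Lift 13: 20. −1: 19.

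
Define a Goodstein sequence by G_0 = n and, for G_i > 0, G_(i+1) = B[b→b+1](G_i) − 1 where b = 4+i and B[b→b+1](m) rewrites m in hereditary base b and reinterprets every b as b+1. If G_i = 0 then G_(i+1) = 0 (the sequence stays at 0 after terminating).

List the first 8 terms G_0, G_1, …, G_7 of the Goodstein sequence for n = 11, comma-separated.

11, 12, 13, 14, 15, 15, 15, 15

G_0 = 11. HB_4(11) = 2·4 + 3. Bump = 13. G_1 = 12.
G_1 = 12. HB_5(12) = 2·5 + 2. Bump = 14. G_2 = 13.
G_2 = 13. HB_6(13) = 2·6 + 1. Bump = 15. G_3 = 14.
G_3 = 14. HB_7(14) = 2·7. Bump = 16. G_4 = 15.
G_4 = 15. HB_8(15) = 8 + 7. Bump = 16. G_5 = 15.
G_5 = 15. HB_9(15) = 9 + 6. Bump = 16. G_6 = 15.
G_6 = 15. HB_10(15) = 10 + 5. Bump = 16. G_7 = 15.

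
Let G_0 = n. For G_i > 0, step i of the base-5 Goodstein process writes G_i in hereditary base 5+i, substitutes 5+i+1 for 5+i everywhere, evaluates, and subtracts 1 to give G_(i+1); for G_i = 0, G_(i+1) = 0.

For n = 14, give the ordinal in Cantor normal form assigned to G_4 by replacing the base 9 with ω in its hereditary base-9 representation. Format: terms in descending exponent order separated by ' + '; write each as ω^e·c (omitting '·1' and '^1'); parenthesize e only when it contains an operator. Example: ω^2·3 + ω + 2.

G_0 = 14. HB_5(14) = 2·5 + 4. Bump = 16. G_1 = 15.
G_1 = 15. HB_6(15) = 2·6 + 3. Bump = 17. G_2 = 16.
G_2 = 16. HB_7(16) = 2·7 + 2. Bump = 18. G_3 = 17.
G_3 = 17. HB_8(17) = 2·8 + 1. Bump = 19. G_4 = 18.
G_4 = 18. HB_9(18) = 2·9. Bump = 20. G_5 = 19.

ω·2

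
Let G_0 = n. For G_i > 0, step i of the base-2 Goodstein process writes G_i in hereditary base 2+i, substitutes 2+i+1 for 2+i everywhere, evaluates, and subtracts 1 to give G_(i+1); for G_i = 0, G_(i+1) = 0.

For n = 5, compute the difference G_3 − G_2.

212

step 0: 5 = 2^2 + 1; sub 3 for 2: 3^3 + 1; = 28; G_1 = 28−1 = 27
step 1: 27 = 3^3; sub 4 for 3: 4^4; = 256; G_2 = 256−1 = 255
step 2: 255 = 3·4^3 + 3·4^2 + 3·4 + 3; sub 5 for 4: 3·5^3 + 3·5^2 + 3·5 + 3; = 468; G_3 = 468−1 = 467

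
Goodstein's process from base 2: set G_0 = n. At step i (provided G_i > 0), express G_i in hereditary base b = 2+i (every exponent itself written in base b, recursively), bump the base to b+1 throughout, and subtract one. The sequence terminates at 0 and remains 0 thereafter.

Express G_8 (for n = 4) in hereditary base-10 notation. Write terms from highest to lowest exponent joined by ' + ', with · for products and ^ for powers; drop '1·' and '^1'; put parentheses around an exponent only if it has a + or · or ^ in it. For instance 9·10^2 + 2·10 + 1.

[0] 4 ≡ 2^2 (base 2). Lift 3: 27. −1: 26.
[1] 26 ≡ 2·3^2 + 2·3 + 2 (base 3). Lift 4: 42. −1: 41.
[2] 41 ≡ 2·4^2 + 2·4 + 1 (base 4). Lift 5: 61. −1: 60.
[3] 60 ≡ 2·5^2 + 2·5 (base 5). Lift 6: 84. −1: 83.
[4] 83 ≡ 2·6^2 + 6 + 5 (base 6). Lift 7: 110. −1: 109.
[5] 109 ≡ 2·7^2 + 7 + 4 (base 7). Lift 8: 140. −1: 139.
[6] 139 ≡ 2·8^2 + 8 + 3 (base 8). Lift 9: 174. −1: 173.
[7] 173 ≡ 2·9^2 + 9 + 2 (base 9). Lift 10: 212. −1: 211.

2·10^2 + 10 + 1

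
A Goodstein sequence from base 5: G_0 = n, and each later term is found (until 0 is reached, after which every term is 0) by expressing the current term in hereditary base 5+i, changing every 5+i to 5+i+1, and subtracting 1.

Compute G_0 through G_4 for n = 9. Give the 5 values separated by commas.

i=0: 9 = 5 + 4 (b=5); 5→6: 6 + 4 = 10; 10−1 = 9
i=1: 9 = 6 + 3 (b=6); 6→7: 7 + 3 = 10; 10−1 = 9
i=2: 9 = 7 + 2 (b=7); 7→8: 8 + 2 = 10; 10−1 = 9
i=3: 9 = 8 + 1 (b=8); 8→9: 9 + 1 = 10; 10−1 = 9

9, 9, 9, 9, 9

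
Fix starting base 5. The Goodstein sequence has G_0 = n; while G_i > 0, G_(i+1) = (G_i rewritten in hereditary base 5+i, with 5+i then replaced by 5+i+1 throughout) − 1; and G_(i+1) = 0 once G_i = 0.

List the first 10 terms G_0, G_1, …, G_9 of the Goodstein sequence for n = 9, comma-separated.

G_0 = 9. HB_5(9) = 5 + 4. Bump = 10. G_1 = 9.
G_1 = 9. HB_6(9) = 6 + 3. Bump = 10. G_2 = 9.
G_2 = 9. HB_7(9) = 7 + 2. Bump = 10. G_3 = 9.
G_3 = 9. HB_8(9) = 8 + 1. Bump = 10. G_4 = 9.
G_4 = 9. HB_9(9) = 9. Bump = 10. G_5 = 9.
G_5 = 9. HB_10(9) = 9. Bump = 9. G_6 = 8.
G_6 = 8. HB_11(8) = 8. Bump = 8. G_7 = 7.
G_7 = 7. HB_12(7) = 7. Bump = 7. G_8 = 6.
G_8 = 6. HB_13(6) = 6. Bump = 6. G_9 = 5.

9, 9, 9, 9, 9, 9, 8, 7, 6, 5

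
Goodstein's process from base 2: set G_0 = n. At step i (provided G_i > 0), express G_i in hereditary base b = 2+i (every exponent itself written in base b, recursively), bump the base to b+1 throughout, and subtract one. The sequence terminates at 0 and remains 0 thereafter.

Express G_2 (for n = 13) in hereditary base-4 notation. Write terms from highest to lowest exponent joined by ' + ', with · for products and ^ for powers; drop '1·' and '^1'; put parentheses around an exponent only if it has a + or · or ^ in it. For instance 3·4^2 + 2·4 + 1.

13 —HB2→ 2^(2 + 1) + 2^2 + 1 —bump→ 3^(3 + 1) + 3^3 + 1 = 109 —(−1)→ 108
108 —HB3→ 3^(3 + 1) + 3^3 —bump→ 4^(4 + 1) + 4^4 = 1280 —(−1)→ 1279
1279 —HB4→ 4^(4 + 1) + 3·4^3 + 3·4^2 + 3·4 + 3 —bump→ 5^(5 + 1) + 3·5^3 + 3·5^2 + 3·5 + 3 = 16093 —(−1)→ 16092

4^(4 + 1) + 3·4^3 + 3·4^2 + 3·4 + 3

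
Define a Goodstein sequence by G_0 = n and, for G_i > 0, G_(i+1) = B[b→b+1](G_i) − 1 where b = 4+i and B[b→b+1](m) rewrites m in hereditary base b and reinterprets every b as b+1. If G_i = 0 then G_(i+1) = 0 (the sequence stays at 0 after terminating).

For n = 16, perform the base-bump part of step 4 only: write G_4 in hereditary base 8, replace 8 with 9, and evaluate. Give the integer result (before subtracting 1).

37

16 —HB4→ 4^2 —bump→ 5^2 = 25 —(−1)→ 24
24 —HB5→ 4·5 + 4 —bump→ 4·6 + 4 = 28 —(−1)→ 27
27 —HB6→ 4·6 + 3 —bump→ 4·7 + 3 = 31 —(−1)→ 30
30 —HB7→ 4·7 + 2 —bump→ 4·8 + 2 = 34 —(−1)→ 33
33 —HB8→ 4·8 + 1 —bump→ 4·9 + 1 = 37 —(−1)→ 36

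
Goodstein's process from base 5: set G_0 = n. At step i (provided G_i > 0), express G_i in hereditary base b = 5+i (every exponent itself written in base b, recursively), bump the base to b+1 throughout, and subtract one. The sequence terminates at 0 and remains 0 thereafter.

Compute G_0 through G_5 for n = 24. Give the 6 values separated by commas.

24, 27, 30, 33, 36, 39

G_0 = 24. HB_5(24) = 4·5 + 4. Bump = 28. G_1 = 27.
G_1 = 27. HB_6(27) = 4·6 + 3. Bump = 31. G_2 = 30.
G_2 = 30. HB_7(30) = 4·7 + 2. Bump = 34. G_3 = 33.
G_3 = 33. HB_8(33) = 4·8 + 1. Bump = 37. G_4 = 36.
G_4 = 36. HB_9(36) = 4·9. Bump = 40. G_5 = 39.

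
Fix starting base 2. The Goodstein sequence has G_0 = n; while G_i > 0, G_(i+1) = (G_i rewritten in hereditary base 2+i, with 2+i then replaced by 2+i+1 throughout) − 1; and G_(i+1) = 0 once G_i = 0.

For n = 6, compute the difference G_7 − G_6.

144904

G_0 = 6. HB_2(6) = 2^2 + 2. Bump = 30. G_1 = 29.
G_1 = 29. HB_3(29) = 3^3 + 2. Bump = 258. G_2 = 257.
G_2 = 257. HB_4(257) = 4^4 + 1. Bump = 3126. G_3 = 3125.
G_3 = 3125. HB_5(3125) = 5^5. Bump = 46656. G_4 = 46655.
G_4 = 46655. HB_6(46655) = 5·6^5 + 5·6^4 + 5·6^3 + 5·6^2 + 5·6 + 5. Bump = 98040. G_5 = 98039.
G_5 = 98039. HB_7(98039) = 5·7^5 + 5·7^4 + 5·7^3 + 5·7^2 + 5·7 + 4. Bump = 187244. G_6 = 187243.
G_6 = 187243. HB_8(187243) = 5·8^5 + 5·8^4 + 5·8^3 + 5·8^2 + 5·8 + 3. Bump = 332148. G_7 = 332147.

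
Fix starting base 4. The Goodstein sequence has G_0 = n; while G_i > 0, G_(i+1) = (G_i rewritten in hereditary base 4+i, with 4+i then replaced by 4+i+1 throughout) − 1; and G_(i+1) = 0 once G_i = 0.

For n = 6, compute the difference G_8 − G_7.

G_0=6  [base 4] 4 + 2  →[4↦5]→  5 + 2 = 7  −1 ⇒ G_1=6
G_1=6  [base 5] 5 + 1  →[5↦6]→  6 + 1 = 7  −1 ⇒ G_2=6
G_2=6  [base 6] 6  →[6↦7]→  7 = 7  −1 ⇒ G_3=6
G_3=6  [base 7] 6  →[7↦8]→  6 = 6  −1 ⇒ G_4=5
G_4=5  [base 8] 5  →[8↦9]→  5 = 5  −1 ⇒ G_5=4
G_5=4  [base 9] 4  →[9↦10]→  4 = 4  −1 ⇒ G_6=3
G_6=3  [base 10] 3  →[10↦11]→  3 = 3  −1 ⇒ G_7=2
G_7=2  [base 11] 2  →[11↦12]→  2 = 2  −1 ⇒ G_8=1

-1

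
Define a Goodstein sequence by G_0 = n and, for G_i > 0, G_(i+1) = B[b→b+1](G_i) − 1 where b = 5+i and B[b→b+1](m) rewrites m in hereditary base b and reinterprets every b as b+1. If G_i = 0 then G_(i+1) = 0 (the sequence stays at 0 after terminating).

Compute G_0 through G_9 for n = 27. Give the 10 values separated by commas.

27, 37, 49, 63, 69, 75, 81, 87, 93, 99

i=0: 27 = 5^2 + 2 (b=5); 5→6: 6^2 + 2 = 38; 38−1 = 37
i=1: 37 = 6^2 + 1 (b=6); 6→7: 7^2 + 1 = 50; 50−1 = 49
i=2: 49 = 7^2 (b=7); 7→8: 8^2 = 64; 64−1 = 63
i=3: 63 = 7·8 + 7 (b=8); 8→9: 7·9 + 7 = 70; 70−1 = 69
i=4: 69 = 7·9 + 6 (b=9); 9→10: 7·10 + 6 = 76; 76−1 = 75
i=5: 75 = 7·10 + 5 (b=10); 10→11: 7·11 + 5 = 82; 82−1 = 81
i=6: 81 = 7·11 + 4 (b=11); 11→12: 7·12 + 4 = 88; 88−1 = 87
i=7: 87 = 7·12 + 3 (b=12); 12→13: 7·13 + 3 = 94; 94−1 = 93
i=8: 93 = 7·13 + 2 (b=13); 13→14: 7·14 + 2 = 100; 100−1 = 99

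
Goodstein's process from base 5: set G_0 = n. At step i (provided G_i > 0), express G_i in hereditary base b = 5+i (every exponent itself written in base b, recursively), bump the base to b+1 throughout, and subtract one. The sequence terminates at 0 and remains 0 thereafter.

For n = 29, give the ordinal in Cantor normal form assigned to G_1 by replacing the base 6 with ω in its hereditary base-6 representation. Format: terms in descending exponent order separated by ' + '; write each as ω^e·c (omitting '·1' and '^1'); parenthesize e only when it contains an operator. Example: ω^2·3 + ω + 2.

step 0: 29 = 5^2 + 4; sub 6 for 5: 6^2 + 4; = 40; G_1 = 40−1 = 39
step 1: 39 = 6^2 + 3; sub 7 for 6: 7^2 + 3; = 52; G_2 = 52−1 = 51

ω^2 + 3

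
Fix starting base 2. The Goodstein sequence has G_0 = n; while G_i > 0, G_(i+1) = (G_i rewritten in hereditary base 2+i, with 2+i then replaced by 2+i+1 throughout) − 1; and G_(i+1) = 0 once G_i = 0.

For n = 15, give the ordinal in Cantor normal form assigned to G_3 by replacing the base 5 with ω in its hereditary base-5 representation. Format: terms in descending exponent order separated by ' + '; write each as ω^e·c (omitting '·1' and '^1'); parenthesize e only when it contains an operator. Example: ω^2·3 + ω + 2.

ω^(ω + 1) + ω^ω + 2

(0) 15|_2 = 2^(2 + 1) + 2^2 + 2 + 1 ↦ 3^(3 + 1) + 3^3 + 3 + 1|_3 = 112 ⇒ 111
(1) 111|_3 = 3^(3 + 1) + 3^3 + 3 ↦ 4^(4 + 1) + 4^4 + 4|_4 = 1284 ⇒ 1283
(2) 1283|_4 = 4^(4 + 1) + 4^4 + 3 ↦ 5^(5 + 1) + 5^5 + 3|_5 = 18753 ⇒ 18752
(3) 18752|_5 = 5^(5 + 1) + 5^5 + 2 ↦ 6^(6 + 1) + 6^6 + 2|_6 = 326594 ⇒ 326593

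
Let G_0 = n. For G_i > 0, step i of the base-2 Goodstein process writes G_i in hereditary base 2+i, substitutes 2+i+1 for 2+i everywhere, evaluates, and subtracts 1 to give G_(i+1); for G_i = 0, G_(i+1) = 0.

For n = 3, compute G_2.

3

i=0: 3 = 2 + 1 (b=2); 2→3: 3 + 1 = 4; 4−1 = 3
i=1: 3 = 3 (b=3); 3→4: 4 = 4; 4−1 = 3
i=2: 3 = 3 (b=4); 4→5: 3 = 3; 3−1 = 2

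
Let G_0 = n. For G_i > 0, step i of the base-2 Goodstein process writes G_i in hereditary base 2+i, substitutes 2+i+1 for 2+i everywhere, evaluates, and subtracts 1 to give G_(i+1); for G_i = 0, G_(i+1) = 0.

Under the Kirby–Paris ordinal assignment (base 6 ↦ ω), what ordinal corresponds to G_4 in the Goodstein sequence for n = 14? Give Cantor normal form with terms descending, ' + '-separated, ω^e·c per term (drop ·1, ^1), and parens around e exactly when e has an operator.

ω^(ω + 1) + ω^5·5 + ω^4·5 + ω^3·5 + ω^2·5 + ω·5 + 5

i=0: 14 = 2^(2 + 1) + 2^2 + 2 (b=2); 2→3: 3^(3 + 1) + 3^3 + 3 = 111; 111−1 = 110
i=1: 110 = 3^(3 + 1) + 3^3 + 2 (b=3); 3→4: 4^(4 + 1) + 4^4 + 2 = 1282; 1282−1 = 1281
i=2: 1281 = 4^(4 + 1) + 4^4 + 1 (b=4); 4→5: 5^(5 + 1) + 5^5 + 1 = 18751; 18751−1 = 18750
i=3: 18750 = 5^(5 + 1) + 5^5 (b=5); 5→6: 6^(6 + 1) + 6^6 = 326592; 326592−1 = 326591
i=4: 326591 = 6^(6 + 1) + 5·6^5 + 5·6^4 + 5·6^3 + 5·6^2 + 5·6 + 5 (b=6); 6→7: 7^(7 + 1) + 5·7^5 + 5·7^4 + 5·7^3 + 5·7^2 + 5·7 + 5 = 5862841; 5862841−1 = 5862840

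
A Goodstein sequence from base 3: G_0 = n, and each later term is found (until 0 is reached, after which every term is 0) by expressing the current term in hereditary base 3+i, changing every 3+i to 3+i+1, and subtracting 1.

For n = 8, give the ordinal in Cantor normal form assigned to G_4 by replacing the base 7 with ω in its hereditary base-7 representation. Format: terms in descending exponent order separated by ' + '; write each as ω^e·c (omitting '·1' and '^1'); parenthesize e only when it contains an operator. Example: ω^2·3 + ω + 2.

base 3: 8 = 2·3 + 2; at 4: 2·4 + 2 = 10; next = 9
base 4: 9 = 2·4 + 1; at 5: 2·5 + 1 = 11; next = 10
base 5: 10 = 2·5; at 6: 2·6 = 12; next = 11
base 6: 11 = 6 + 5; at 7: 7 + 5 = 12; next = 11
base 7: 11 = 7 + 4; at 8: 8 + 4 = 12; next = 11

ω + 4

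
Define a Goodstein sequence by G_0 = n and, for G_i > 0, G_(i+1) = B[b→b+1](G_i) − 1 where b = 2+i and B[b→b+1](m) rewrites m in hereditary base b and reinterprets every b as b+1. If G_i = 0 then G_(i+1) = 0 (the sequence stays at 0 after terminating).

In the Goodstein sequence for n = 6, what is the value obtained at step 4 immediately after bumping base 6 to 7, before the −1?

G_0 = 6. HB_2(6) = 2^2 + 2. Bump = 30. G_1 = 29.
G_1 = 29. HB_3(29) = 3^3 + 2. Bump = 258. G_2 = 257.
G_2 = 257. HB_4(257) = 4^4 + 1. Bump = 3126. G_3 = 3125.
G_3 = 3125. HB_5(3125) = 5^5. Bump = 46656. G_4 = 46655.

98040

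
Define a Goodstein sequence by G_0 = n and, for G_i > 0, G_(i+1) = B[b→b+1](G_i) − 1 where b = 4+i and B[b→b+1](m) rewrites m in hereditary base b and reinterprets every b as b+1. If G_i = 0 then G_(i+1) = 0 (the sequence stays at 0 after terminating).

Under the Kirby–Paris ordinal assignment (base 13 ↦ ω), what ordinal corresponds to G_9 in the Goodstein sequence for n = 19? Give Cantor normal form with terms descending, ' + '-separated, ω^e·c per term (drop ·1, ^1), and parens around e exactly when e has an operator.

19 —HB4→ 4^2 + 3 —bump→ 5^2 + 3 = 28 —(−1)→ 27
27 —HB5→ 5^2 + 2 —bump→ 6^2 + 2 = 38 —(−1)→ 37
37 —HB6→ 6^2 + 1 —bump→ 7^2 + 1 = 50 —(−1)→ 49
49 —HB7→ 7^2 —bump→ 8^2 = 64 —(−1)→ 63
63 —HB8→ 7·8 + 7 —bump→ 7·9 + 7 = 70 —(−1)→ 69
69 —HB9→ 7·9 + 6 —bump→ 7·10 + 6 = 76 —(−1)→ 75
75 —HB10→ 7·10 + 5 —bump→ 7·11 + 5 = 82 —(−1)→ 81
81 —HB11→ 7·11 + 4 —bump→ 7·12 + 4 = 88 —(−1)→ 87
87 —HB12→ 7·12 + 3 —bump→ 7·13 + 3 = 94 —(−1)→ 93

ω·7 + 2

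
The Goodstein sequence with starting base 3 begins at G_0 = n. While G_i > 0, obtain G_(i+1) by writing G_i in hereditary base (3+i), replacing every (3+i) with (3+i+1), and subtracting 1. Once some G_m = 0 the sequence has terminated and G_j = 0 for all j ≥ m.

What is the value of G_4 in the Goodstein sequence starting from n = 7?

9

7 —HB3→ 2·3 + 1 —bump→ 2·4 + 1 = 9 —(−1)→ 8
8 —HB4→ 2·4 —bump→ 2·5 = 10 —(−1)→ 9
9 —HB5→ 5 + 4 —bump→ 6 + 4 = 10 —(−1)→ 9
9 —HB6→ 6 + 3 —bump→ 7 + 3 = 10 —(−1)→ 9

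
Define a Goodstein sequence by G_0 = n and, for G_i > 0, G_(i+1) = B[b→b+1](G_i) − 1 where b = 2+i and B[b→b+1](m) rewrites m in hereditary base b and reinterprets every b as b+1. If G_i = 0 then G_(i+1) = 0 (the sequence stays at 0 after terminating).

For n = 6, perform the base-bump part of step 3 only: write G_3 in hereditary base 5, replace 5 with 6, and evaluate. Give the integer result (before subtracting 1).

(0) 6|_2 = 2^2 + 2 ↦ 3^3 + 3|_3 = 30 ⇒ 29
(1) 29|_3 = 3^3 + 2 ↦ 4^4 + 2|_4 = 258 ⇒ 257
(2) 257|_4 = 4^4 + 1 ↦ 5^5 + 1|_5 = 3126 ⇒ 3125
(3) 3125|_5 = 5^5 ↦ 6^6|_6 = 46656 ⇒ 46655

46656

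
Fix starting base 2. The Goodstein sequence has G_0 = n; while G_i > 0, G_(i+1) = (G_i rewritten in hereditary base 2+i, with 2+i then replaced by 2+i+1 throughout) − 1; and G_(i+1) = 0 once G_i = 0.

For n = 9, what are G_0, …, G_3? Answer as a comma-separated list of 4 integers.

9, 81, 1023, 9842

[0] 9 ≡ 2^(2 + 1) + 1 (base 2). Lift 3: 82. −1: 81.
[1] 81 ≡ 3^(3 + 1) (base 3). Lift 4: 1024. −1: 1023.
[2] 1023 ≡ 3·4^4 + 3·4^3 + 3·4^2 + 3·4 + 3 (base 4). Lift 5: 9843. −1: 9842.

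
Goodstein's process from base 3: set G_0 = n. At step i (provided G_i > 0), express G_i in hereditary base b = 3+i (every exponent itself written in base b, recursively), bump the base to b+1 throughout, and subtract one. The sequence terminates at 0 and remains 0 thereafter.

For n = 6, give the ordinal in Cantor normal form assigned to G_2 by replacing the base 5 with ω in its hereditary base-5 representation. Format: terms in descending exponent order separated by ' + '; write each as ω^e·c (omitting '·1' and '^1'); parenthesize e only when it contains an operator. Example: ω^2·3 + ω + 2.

ω + 2

G_0 = 6. HB_3(6) = 2·3. Bump = 8. G_1 = 7.
G_1 = 7. HB_4(7) = 4 + 3. Bump = 8. G_2 = 7.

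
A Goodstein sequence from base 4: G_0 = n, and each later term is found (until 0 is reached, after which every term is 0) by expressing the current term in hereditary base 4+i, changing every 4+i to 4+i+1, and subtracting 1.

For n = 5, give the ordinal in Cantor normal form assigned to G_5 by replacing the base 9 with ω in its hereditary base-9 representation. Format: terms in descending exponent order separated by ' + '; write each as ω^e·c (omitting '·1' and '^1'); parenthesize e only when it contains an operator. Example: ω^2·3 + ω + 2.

base 4: 5 = 4 + 1; at 5: 5 + 1 = 6; next = 5
base 5: 5 = 5; at 6: 6 = 6; next = 5
base 6: 5 = 5; at 7: 5 = 5; next = 4
base 7: 4 = 4; at 8: 4 = 4; next = 3
base 8: 3 = 3; at 9: 3 = 3; next = 2
base 9: 2 = 2; at 10: 2 = 2; next = 1

2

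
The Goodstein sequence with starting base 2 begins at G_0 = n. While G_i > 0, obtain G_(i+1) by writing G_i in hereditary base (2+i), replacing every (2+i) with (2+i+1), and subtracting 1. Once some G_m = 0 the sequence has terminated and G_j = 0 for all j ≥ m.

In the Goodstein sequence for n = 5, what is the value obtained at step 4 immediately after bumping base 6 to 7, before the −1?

1198

5 —HB2→ 2^2 + 1 —bump→ 3^3 + 1 = 28 —(−1)→ 27
27 —HB3→ 3^3 —bump→ 4^4 = 256 —(−1)→ 255
255 —HB4→ 3·4^3 + 3·4^2 + 3·4 + 3 —bump→ 3·5^3 + 3·5^2 + 3·5 + 3 = 468 —(−1)→ 467
467 —HB5→ 3·5^3 + 3·5^2 + 3·5 + 2 —bump→ 3·6^3 + 3·6^2 + 3·6 + 2 = 776 —(−1)→ 775
775 —HB6→ 3·6^3 + 3·6^2 + 3·6 + 1 —bump→ 3·7^3 + 3·7^2 + 3·7 + 1 = 1198 —(−1)→ 1197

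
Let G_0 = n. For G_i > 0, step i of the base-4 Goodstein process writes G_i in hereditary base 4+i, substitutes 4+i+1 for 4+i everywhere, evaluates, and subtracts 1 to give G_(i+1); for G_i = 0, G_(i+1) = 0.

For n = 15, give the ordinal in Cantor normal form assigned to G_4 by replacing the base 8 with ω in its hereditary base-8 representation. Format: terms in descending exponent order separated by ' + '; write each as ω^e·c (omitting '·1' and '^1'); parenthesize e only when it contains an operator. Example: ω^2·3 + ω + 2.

ω·2 + 7

G_0 = 15. HB_4(15) = 3·4 + 3. Bump = 18. G_1 = 17.
G_1 = 17. HB_5(17) = 3·5 + 2. Bump = 20. G_2 = 19.
G_2 = 19. HB_6(19) = 3·6 + 1. Bump = 22. G_3 = 21.
G_3 = 21. HB_7(21) = 3·7. Bump = 24. G_4 = 23.
G_4 = 23. HB_8(23) = 2·8 + 7. Bump = 25. G_5 = 24.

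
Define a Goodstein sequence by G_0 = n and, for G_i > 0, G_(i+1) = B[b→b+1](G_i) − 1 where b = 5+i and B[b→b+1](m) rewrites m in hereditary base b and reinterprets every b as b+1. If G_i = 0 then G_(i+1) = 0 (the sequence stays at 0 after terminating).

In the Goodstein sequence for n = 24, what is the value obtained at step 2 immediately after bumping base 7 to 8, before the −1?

step 0: 24 = 4·5 + 4; sub 6 for 5: 4·6 + 4; = 28; G_1 = 28−1 = 27
step 1: 27 = 4·6 + 3; sub 7 for 6: 4·7 + 3; = 31; G_2 = 31−1 = 30
step 2: 30 = 4·7 + 2; sub 8 for 7: 4·8 + 2; = 34; G_3 = 34−1 = 33

34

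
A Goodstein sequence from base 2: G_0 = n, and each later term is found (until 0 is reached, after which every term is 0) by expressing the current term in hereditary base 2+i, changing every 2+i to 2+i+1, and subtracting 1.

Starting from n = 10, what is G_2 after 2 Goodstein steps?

1025

step 0: 10 = 2^(2 + 1) + 2; sub 3 for 2: 3^(3 + 1) + 3; = 84; G_1 = 84−1 = 83
step 1: 83 = 3^(3 + 1) + 2; sub 4 for 3: 4^(4 + 1) + 2; = 1026; G_2 = 1026−1 = 1025
step 2: 1025 = 4^(4 + 1) + 1; sub 5 for 4: 5^(5 + 1) + 1; = 15626; G_3 = 15626−1 = 15625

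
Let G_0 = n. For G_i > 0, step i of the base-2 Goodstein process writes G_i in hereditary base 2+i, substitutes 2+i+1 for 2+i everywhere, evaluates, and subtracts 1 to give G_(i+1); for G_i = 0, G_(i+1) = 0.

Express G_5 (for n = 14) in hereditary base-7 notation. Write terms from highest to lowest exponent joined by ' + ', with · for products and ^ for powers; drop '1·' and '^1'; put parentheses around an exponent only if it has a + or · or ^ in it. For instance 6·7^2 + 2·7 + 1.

base 2: 14 = 2^(2 + 1) + 2^2 + 2; at 3: 3^(3 + 1) + 3^3 + 3 = 111; next = 110
base 3: 110 = 3^(3 + 1) + 3^3 + 2; at 4: 4^(4 + 1) + 4^4 + 2 = 1282; next = 1281
base 4: 1281 = 4^(4 + 1) + 4^4 + 1; at 5: 5^(5 + 1) + 5^5 + 1 = 18751; next = 18750
base 5: 18750 = 5^(5 + 1) + 5^5; at 6: 6^(6 + 1) + 6^6 = 326592; next = 326591
base 6: 326591 = 6^(6 + 1) + 5·6^5 + 5·6^4 + 5·6^3 + 5·6^2 + 5·6 + 5; at 7: 7^(7 + 1) + 5·7^5 + 5·7^4 + 5·7^3 + 5·7^2 + 5·7 + 5 = 5862841; next = 5862840

7^(7 + 1) + 5·7^5 + 5·7^4 + 5·7^3 + 5·7^2 + 5·7 + 4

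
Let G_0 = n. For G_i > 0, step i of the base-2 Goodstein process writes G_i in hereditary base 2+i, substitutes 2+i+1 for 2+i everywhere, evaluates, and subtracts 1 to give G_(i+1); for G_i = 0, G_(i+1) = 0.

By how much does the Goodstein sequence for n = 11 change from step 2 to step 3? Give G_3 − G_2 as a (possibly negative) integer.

i=0: 11 = 2^(2 + 1) + 2 + 1 (b=2); 2→3: 3^(3 + 1) + 3 + 1 = 85; 85−1 = 84
i=1: 84 = 3^(3 + 1) + 3 (b=3); 3→4: 4^(4 + 1) + 4 = 1028; 1028−1 = 1027
i=2: 1027 = 4^(4 + 1) + 3 (b=4); 4→5: 5^(5 + 1) + 3 = 15628; 15628−1 = 15627

14600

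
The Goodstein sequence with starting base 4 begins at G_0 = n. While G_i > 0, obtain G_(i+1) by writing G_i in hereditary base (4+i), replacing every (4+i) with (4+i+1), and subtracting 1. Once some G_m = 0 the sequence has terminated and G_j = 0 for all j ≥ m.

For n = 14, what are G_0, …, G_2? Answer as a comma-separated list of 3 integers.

base 4: 14 = 3·4 + 2; at 5: 3·5 + 2 = 17; next = 16
base 5: 16 = 3·5 + 1; at 6: 3·6 + 1 = 19; next = 18

14, 16, 18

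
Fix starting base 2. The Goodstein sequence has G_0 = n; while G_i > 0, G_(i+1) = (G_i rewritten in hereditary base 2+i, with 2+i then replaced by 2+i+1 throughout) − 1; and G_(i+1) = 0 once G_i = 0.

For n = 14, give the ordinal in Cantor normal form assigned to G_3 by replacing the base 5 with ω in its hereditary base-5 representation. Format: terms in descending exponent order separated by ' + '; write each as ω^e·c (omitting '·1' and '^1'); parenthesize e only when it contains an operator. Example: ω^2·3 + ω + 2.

ω^(ω + 1) + ω^ω

14 —HB2→ 2^(2 + 1) + 2^2 + 2 —bump→ 3^(3 + 1) + 3^3 + 3 = 111 —(−1)→ 110
110 —HB3→ 3^(3 + 1) + 3^3 + 2 —bump→ 4^(4 + 1) + 4^4 + 2 = 1282 —(−1)→ 1281
1281 —HB4→ 4^(4 + 1) + 4^4 + 1 —bump→ 5^(5 + 1) + 5^5 + 1 = 18751 —(−1)→ 18750
18750 —HB5→ 5^(5 + 1) + 5^5 —bump→ 6^(6 + 1) + 6^6 = 326592 —(−1)→ 326591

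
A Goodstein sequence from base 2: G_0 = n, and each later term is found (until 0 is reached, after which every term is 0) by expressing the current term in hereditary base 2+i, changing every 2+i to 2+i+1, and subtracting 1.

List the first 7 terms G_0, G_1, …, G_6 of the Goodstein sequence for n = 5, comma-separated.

5, 27, 255, 467, 775, 1197, 1751

(0) 5|_2 = 2^2 + 1 ↦ 3^3 + 1|_3 = 28 ⇒ 27
(1) 27|_3 = 3^3 ↦ 4^4|_4 = 256 ⇒ 255
(2) 255|_4 = 3·4^3 + 3·4^2 + 3·4 + 3 ↦ 3·5^3 + 3·5^2 + 3·5 + 3|_5 = 468 ⇒ 467
(3) 467|_5 = 3·5^3 + 3·5^2 + 3·5 + 2 ↦ 3·6^3 + 3·6^2 + 3·6 + 2|_6 = 776 ⇒ 775
(4) 775|_6 = 3·6^3 + 3·6^2 + 3·6 + 1 ↦ 3·7^3 + 3·7^2 + 3·7 + 1|_7 = 1198 ⇒ 1197
(5) 1197|_7 = 3·7^3 + 3·7^2 + 3·7 ↦ 3·8^3 + 3·8^2 + 3·8|_8 = 1752 ⇒ 1751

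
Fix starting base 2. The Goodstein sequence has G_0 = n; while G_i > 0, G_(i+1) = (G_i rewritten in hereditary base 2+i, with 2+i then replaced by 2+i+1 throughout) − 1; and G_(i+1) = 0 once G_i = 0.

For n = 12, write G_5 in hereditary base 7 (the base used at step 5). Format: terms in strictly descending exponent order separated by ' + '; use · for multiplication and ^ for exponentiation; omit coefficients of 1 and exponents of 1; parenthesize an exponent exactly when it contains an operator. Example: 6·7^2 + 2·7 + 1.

7^(7 + 1) + 2·7^2 + 7 + 4

i=0: 12 = 2^(2 + 1) + 2^2 (b=2); 2→3: 3^(3 + 1) + 3^3 = 108; 108−1 = 107
i=1: 107 = 3^(3 + 1) + 2·3^2 + 2·3 + 2 (b=3); 3→4: 4^(4 + 1) + 2·4^2 + 2·4 + 2 = 1066; 1066−1 = 1065
i=2: 1065 = 4^(4 + 1) + 2·4^2 + 2·4 + 1 (b=4); 4→5: 5^(5 + 1) + 2·5^2 + 2·5 + 1 = 15686; 15686−1 = 15685
i=3: 15685 = 5^(5 + 1) + 2·5^2 + 2·5 (b=5); 5→6: 6^(6 + 1) + 2·6^2 + 2·6 = 280020; 280020−1 = 280019
i=4: 280019 = 6^(6 + 1) + 2·6^2 + 6 + 5 (b=6); 6→7: 7^(7 + 1) + 2·7^2 + 7 + 5 = 5764911; 5764911−1 = 5764910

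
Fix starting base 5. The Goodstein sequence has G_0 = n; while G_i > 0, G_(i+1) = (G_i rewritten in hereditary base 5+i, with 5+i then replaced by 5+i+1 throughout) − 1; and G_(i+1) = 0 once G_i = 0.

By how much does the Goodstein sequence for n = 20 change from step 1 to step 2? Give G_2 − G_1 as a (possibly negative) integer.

2

base 5: 20 = 4·5; at 6: 4·6 = 24; next = 23
base 6: 23 = 3·6 + 5; at 7: 3·7 + 5 = 26; next = 25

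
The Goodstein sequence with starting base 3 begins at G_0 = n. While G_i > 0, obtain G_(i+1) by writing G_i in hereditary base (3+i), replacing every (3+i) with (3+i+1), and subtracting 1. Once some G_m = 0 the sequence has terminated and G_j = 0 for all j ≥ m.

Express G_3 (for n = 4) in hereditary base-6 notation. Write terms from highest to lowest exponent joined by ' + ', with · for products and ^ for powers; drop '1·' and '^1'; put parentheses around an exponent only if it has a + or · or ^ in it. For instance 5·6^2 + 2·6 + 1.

3

i=0: 4 = 3 + 1 (b=3); 3→4: 4 + 1 = 5; 5−1 = 4
i=1: 4 = 4 (b=4); 4→5: 5 = 5; 5−1 = 4
i=2: 4 = 4 (b=5); 5→6: 4 = 4; 4−1 = 3
i=3: 3 = 3 (b=6); 6→7: 3 = 3; 3−1 = 2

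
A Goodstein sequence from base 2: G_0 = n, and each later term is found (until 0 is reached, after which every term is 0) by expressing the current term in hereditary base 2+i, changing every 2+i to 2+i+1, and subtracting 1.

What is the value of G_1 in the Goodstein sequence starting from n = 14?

base 2: 14 = 2^(2 + 1) + 2^2 + 2; at 3: 3^(3 + 1) + 3^3 + 3 = 111; next = 110
base 3: 110 = 3^(3 + 1) + 3^3 + 2; at 4: 4^(4 + 1) + 4^4 + 2 = 1282; next = 1281

110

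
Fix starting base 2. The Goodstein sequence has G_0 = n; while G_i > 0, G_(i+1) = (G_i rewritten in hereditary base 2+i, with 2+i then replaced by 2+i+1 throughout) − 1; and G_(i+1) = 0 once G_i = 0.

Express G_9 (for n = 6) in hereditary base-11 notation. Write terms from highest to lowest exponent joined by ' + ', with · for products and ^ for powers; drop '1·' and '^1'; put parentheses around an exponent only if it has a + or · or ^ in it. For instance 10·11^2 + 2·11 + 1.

5·11^5 + 5·11^4 + 5·11^3 + 5·11^2 + 5·11

G_0 = 6. HB_2(6) = 2^2 + 2. Bump = 30. G_1 = 29.
G_1 = 29. HB_3(29) = 3^3 + 2. Bump = 258. G_2 = 257.
G_2 = 257. HB_4(257) = 4^4 + 1. Bump = 3126. G_3 = 3125.
G_3 = 3125. HB_5(3125) = 5^5. Bump = 46656. G_4 = 46655.
G_4 = 46655. HB_6(46655) = 5·6^5 + 5·6^4 + 5·6^3 + 5·6^2 + 5·6 + 5. Bump = 98040. G_5 = 98039.
G_5 = 98039. HB_7(98039) = 5·7^5 + 5·7^4 + 5·7^3 + 5·7^2 + 5·7 + 4. Bump = 187244. G_6 = 187243.
G_6 = 187243. HB_8(187243) = 5·8^5 + 5·8^4 + 5·8^3 + 5·8^2 + 5·8 + 3. Bump = 332148. G_7 = 332147.
G_7 = 332147. HB_9(332147) = 5·9^5 + 5·9^4 + 5·9^3 + 5·9^2 + 5·9 + 2. Bump = 555552. G_8 = 555551.
G_8 = 555551. HB_10(555551) = 5·10^5 + 5·10^4 + 5·10^3 + 5·10^2 + 5·10 + 1. Bump = 885776. G_9 = 885775.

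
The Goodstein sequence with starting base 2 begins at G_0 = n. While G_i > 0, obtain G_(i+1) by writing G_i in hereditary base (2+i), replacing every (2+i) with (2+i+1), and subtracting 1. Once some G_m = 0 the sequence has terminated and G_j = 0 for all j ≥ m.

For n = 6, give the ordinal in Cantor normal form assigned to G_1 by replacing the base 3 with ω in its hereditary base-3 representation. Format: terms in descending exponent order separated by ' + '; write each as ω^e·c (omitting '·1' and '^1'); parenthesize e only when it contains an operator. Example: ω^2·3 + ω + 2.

ω^ω + 2

G_0=6  [base 2] 2^2 + 2  →[2↦3]→  3^3 + 3 = 30  −1 ⇒ G_1=29
G_1=29  [base 3] 3^3 + 2  →[3↦4]→  4^4 + 2 = 258  −1 ⇒ G_2=257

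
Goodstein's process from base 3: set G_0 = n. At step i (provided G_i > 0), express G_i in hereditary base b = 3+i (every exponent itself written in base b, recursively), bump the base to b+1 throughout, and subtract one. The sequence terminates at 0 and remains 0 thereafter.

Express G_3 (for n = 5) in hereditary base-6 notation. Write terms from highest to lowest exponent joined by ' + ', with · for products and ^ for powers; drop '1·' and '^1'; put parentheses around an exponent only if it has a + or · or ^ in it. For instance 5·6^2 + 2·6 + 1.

5

base 3: 5 = 3 + 2; at 4: 4 + 2 = 6; next = 5
base 4: 5 = 4 + 1; at 5: 5 + 1 = 6; next = 5
base 5: 5 = 5; at 6: 6 = 6; next = 5
base 6: 5 = 5; at 7: 5 = 5; next = 4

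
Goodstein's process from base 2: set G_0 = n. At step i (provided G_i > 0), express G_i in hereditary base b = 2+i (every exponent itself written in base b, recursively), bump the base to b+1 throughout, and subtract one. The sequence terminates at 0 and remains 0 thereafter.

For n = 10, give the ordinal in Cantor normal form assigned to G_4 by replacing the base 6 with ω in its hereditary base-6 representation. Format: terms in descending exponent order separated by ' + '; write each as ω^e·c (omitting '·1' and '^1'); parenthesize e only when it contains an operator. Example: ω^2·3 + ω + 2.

ω^ω·5 + ω^5·5 + ω^4·5 + ω^3·5 + ω^2·5 + ω·5 + 5

base 2: 10 = 2^(2 + 1) + 2; at 3: 3^(3 + 1) + 3 = 84; next = 83
base 3: 83 = 3^(3 + 1) + 2; at 4: 4^(4 + 1) + 2 = 1026; next = 1025
base 4: 1025 = 4^(4 + 1) + 1; at 5: 5^(5 + 1) + 1 = 15626; next = 15625
base 5: 15625 = 5^(5 + 1); at 6: 6^(6 + 1) = 279936; next = 279935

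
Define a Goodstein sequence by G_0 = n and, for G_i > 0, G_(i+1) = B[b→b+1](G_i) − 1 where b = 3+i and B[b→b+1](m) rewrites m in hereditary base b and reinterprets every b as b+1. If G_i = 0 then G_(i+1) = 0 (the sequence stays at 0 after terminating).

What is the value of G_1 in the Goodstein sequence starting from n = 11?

(0) 11|_3 = 3^2 + 2 ↦ 4^2 + 2|_4 = 18 ⇒ 17
(1) 17|_4 = 4^2 + 1 ↦ 5^2 + 1|_5 = 26 ⇒ 25

17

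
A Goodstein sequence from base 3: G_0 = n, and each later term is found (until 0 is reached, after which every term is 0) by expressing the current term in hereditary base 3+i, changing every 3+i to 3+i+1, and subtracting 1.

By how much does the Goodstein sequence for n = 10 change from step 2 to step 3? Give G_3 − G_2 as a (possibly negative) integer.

3

(0) 10|_3 = 3^2 + 1 ↦ 4^2 + 1|_4 = 17 ⇒ 16
(1) 16|_4 = 4^2 ↦ 5^2|_5 = 25 ⇒ 24
(2) 24|_5 = 4·5 + 4 ↦ 4·6 + 4|_6 = 28 ⇒ 27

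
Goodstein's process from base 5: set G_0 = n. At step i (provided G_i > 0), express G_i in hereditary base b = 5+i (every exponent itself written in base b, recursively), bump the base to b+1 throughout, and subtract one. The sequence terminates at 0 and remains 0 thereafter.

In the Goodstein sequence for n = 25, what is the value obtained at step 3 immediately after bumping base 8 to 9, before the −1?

48

25 —HB5→ 5^2 —bump→ 6^2 = 36 —(−1)→ 35
35 —HB6→ 5·6 + 5 —bump→ 5·7 + 5 = 40 —(−1)→ 39
39 —HB7→ 5·7 + 4 —bump→ 5·8 + 4 = 44 —(−1)→ 43
43 —HB8→ 5·8 + 3 —bump→ 5·9 + 3 = 48 —(−1)→ 47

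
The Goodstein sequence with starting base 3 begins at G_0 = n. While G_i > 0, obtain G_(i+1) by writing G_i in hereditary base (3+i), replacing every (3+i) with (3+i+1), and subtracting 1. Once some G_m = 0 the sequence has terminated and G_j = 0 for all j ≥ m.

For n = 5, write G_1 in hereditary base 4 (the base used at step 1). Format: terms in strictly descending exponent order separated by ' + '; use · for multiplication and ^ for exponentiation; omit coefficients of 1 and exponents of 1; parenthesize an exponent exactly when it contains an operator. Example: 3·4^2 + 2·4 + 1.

5 —HB3→ 3 + 2 —bump→ 4 + 2 = 6 —(−1)→ 5
5 —HB4→ 4 + 1 —bump→ 5 + 1 = 6 —(−1)→ 5

4 + 1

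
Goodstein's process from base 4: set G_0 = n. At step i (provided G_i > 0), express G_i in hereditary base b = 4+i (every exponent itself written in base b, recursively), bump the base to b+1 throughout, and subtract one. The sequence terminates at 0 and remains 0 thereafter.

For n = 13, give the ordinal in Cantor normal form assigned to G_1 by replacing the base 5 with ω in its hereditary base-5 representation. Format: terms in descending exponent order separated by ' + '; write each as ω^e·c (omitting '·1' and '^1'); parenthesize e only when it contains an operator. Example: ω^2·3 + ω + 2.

i=0: 13 = 3·4 + 1 (b=4); 4→5: 3·5 + 1 = 16; 16−1 = 15
i=1: 15 = 3·5 (b=5); 5→6: 3·6 = 18; 18−1 = 17

ω·3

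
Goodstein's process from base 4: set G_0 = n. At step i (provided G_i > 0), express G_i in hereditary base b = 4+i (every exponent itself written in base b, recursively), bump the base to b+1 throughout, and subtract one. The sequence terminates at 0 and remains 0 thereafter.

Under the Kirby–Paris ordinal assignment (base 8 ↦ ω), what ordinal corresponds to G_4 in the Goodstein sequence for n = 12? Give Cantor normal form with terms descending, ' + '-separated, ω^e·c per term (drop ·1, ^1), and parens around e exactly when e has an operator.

ω·2 + 1

G_0=12  [base 4] 3·4  →[4↦5]→  3·5 = 15  −1 ⇒ G_1=14
G_1=14  [base 5] 2·5 + 4  →[5↦6]→  2·6 + 4 = 16  −1 ⇒ G_2=15
G_2=15  [base 6] 2·6 + 3  →[6↦7]→  2·7 + 3 = 17  −1 ⇒ G_3=16
G_3=16  [base 7] 2·7 + 2  →[7↦8]→  2·8 + 2 = 18  −1 ⇒ G_4=17
G_4=17  [base 8] 2·8 + 1  →[8↦9]→  2·9 + 1 = 19  −1 ⇒ G_5=18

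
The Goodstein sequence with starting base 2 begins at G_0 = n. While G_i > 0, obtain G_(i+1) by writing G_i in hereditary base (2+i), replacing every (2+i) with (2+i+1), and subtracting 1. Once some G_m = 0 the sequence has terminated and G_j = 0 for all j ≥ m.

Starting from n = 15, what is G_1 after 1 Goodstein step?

111

step 0: 15 = 2^(2 + 1) + 2^2 + 2 + 1; sub 3 for 2: 3^(3 + 1) + 3^3 + 3 + 1; = 112; G_1 = 112−1 = 111
step 1: 111 = 3^(3 + 1) + 3^3 + 3; sub 4 for 3: 4^(4 + 1) + 4^4 + 4; = 1284; G_2 = 1284−1 = 1283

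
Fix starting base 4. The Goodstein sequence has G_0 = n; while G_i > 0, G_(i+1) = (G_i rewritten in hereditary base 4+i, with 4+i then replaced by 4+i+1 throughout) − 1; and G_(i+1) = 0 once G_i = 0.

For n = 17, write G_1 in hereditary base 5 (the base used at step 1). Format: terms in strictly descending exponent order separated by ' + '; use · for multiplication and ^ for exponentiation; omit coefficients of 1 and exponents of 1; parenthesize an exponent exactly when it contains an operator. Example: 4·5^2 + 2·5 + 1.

5^2

(0) 17|_4 = 4^2 + 1 ↦ 5^2 + 1|_5 = 26 ⇒ 25
(1) 25|_5 = 5^2 ↦ 6^2|_6 = 36 ⇒ 35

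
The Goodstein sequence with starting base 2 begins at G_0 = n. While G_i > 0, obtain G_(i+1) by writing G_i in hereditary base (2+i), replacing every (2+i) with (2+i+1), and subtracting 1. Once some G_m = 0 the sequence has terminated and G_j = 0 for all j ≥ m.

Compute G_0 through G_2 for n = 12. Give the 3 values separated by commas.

base 2: 12 = 2^(2 + 1) + 2^2; at 3: 3^(3 + 1) + 3^3 = 108; next = 107
base 3: 107 = 3^(3 + 1) + 2·3^2 + 2·3 + 2; at 4: 4^(4 + 1) + 2·4^2 + 2·4 + 2 = 1066; next = 1065

12, 107, 1065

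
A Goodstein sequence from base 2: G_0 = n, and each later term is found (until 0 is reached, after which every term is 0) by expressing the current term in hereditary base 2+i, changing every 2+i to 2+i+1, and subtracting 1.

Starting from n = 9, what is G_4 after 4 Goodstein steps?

140743

base 2: 9 = 2^(2 + 1) + 1; at 3: 3^(3 + 1) + 1 = 82; next = 81
base 3: 81 = 3^(3 + 1); at 4: 4^(4 + 1) = 1024; next = 1023
base 4: 1023 = 3·4^4 + 3·4^3 + 3·4^2 + 3·4 + 3; at 5: 3·5^5 + 3·5^3 + 3·5^2 + 3·5 + 3 = 9843; next = 9842
base 5: 9842 = 3·5^5 + 3·5^3 + 3·5^2 + 3·5 + 2; at 6: 3·6^6 + 3·6^3 + 3·6^2 + 3·6 + 2 = 140744; next = 140743
base 6: 140743 = 3·6^6 + 3·6^3 + 3·6^2 + 3·6 + 1; at 7: 3·7^7 + 3·7^3 + 3·7^2 + 3·7 + 1 = 2471827; next = 2471826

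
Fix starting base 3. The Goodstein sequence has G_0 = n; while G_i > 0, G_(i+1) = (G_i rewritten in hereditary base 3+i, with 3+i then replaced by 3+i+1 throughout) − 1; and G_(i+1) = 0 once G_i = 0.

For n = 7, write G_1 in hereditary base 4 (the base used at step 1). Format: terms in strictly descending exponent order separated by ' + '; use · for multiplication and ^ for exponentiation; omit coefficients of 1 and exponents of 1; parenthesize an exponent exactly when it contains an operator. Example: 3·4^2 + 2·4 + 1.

[0] 7 ≡ 2·3 + 1 (base 3). Lift 4: 9. −1: 8.
[1] 8 ≡ 2·4 (base 4). Lift 5: 10. −1: 9.

2·4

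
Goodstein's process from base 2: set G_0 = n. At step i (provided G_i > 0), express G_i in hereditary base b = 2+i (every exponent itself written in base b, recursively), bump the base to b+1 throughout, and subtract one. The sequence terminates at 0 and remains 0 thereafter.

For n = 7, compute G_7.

G_0 = 7. HB_2(7) = 2^2 + 2 + 1. Bump = 31. G_1 = 30.
G_1 = 30. HB_3(30) = 3^3 + 3. Bump = 260. G_2 = 259.
G_2 = 259. HB_4(259) = 4^4 + 3. Bump = 3128. G_3 = 3127.
G_3 = 3127. HB_5(3127) = 5^5 + 2. Bump = 46658. G_4 = 46657.
G_4 = 46657. HB_6(46657) = 6^6 + 1. Bump = 823544. G_5 = 823543.
G_5 = 823543. HB_7(823543) = 7^7. Bump = 16777216. G_6 = 16777215.
G_6 = 16777215. HB_8(16777215) = 7·8^7 + 7·8^6 + 7·8^5 + 7·8^4 + 7·8^3 + 7·8^2 + 7·8 + 7. Bump = 37665880. G_7 = 37665879.
G_7 = 37665879. HB_9(37665879) = 7·9^7 + 7·9^6 + 7·9^5 + 7·9^4 + 7·9^3 + 7·9^2 + 7·9 + 6. Bump = 77777776. G_8 = 77777775.

37665879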